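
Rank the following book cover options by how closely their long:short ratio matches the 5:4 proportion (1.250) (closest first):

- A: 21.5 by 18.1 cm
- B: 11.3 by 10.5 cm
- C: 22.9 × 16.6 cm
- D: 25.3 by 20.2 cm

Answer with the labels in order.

D, A, C, B

Ratios: A = 21.5 / 18.1 ≈ 1.188; B = 11.3 / 10.5 ≈ 1.076; C = 22.9 / 16.6 ≈ 1.380; D = 25.3 / 20.2 ≈ 1.252.
|Δ from 1.250|: A 0.062; B 0.174; C 0.130; D 0.002.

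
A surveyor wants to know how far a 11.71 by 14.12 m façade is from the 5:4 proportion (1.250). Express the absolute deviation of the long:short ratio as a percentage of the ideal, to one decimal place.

3.5%

Ratio = 14.12 / 11.71 ≈ 1.2058.
Ideal 5:4 = 1.2500. |1.2058 − 1.2500| / 1.2500 ≈ 3.54% → 3.5%.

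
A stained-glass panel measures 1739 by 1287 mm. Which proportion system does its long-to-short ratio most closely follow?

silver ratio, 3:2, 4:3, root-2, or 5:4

4:3

1739/1287 ≈ 1.351. Nearest candidates are 4:3 (1.333, off by 0.018) and root-2 (1.414, off by 0.063).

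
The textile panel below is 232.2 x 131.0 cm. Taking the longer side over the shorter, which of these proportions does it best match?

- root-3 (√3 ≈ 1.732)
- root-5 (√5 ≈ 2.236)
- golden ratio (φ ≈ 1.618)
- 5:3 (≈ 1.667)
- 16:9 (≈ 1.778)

232.2/131.0 ≈ 1.773. Nearest candidates are 16:9 (1.778, off by 0.005) and root-3 (1.732, off by 0.041).

16:9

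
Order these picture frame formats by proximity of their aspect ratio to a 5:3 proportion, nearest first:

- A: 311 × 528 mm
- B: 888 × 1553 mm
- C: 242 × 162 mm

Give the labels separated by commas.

A, B, C

A: 528/311 ≈ 1.698 → |1.698 − 1.667| = 0.031
B: 1553/888 ≈ 1.749 → |1.749 − 1.667| = 0.082
C: 242/162 ≈ 1.494 → |1.494 − 1.667| = 0.173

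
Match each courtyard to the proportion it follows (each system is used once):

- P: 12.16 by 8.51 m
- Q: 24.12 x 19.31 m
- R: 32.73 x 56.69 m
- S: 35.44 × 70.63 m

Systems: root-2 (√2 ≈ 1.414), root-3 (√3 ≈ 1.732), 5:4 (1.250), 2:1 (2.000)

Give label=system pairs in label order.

Ratios: P ≈ 1.429; Q ≈ 1.249; R ≈ 1.732; S ≈ 1.993.
Targets: root-2 ≈ 1.414; root-3 ≈ 1.732; 5:4 ≈ 1.250; 2:1 ≈ 2.000.

P=root-2, Q=5:4, R=root-3, S=2:1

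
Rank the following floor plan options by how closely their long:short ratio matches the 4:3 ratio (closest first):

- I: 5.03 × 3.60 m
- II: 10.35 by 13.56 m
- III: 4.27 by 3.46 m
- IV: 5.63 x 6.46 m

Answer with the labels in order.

II, I, III, IV

Ratios: I = 5.03 / 3.60 ≈ 1.397; II = 13.56 / 10.35 ≈ 1.310; III = 4.27 / 3.46 ≈ 1.234; IV = 6.46 / 5.63 ≈ 1.147.
|Δ from 1.333|: I 0.064; II 0.023; III 0.099; IV 0.186.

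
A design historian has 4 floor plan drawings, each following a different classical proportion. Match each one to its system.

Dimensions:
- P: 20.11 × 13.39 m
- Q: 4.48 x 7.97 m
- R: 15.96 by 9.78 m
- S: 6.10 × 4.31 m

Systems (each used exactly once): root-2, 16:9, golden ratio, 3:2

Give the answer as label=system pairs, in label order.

P=3:2, Q=16:9, R=golden ratio, S=root-2

P = 20.11/13.39 ≈ 1.502 → 3:2 (1.500)
Q = 7.97/4.48 ≈ 1.779 → 16:9 (1.778)
R = 15.96/9.78 ≈ 1.632 → golden ratio (1.618)
S = 6.10/4.31 ≈ 1.415 → root-2 (1.414)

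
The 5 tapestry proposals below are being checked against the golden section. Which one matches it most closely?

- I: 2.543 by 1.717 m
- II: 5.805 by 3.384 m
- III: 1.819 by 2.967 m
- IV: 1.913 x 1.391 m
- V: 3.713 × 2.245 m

III

Target golden ratio ≈ 1.618.
I: 1.481 (Δ0.137)  II: 1.715 (Δ0.097)  III: 1.631 (Δ0.013)  IV: 1.375 (Δ0.243)  V: 1.654 (Δ0.036)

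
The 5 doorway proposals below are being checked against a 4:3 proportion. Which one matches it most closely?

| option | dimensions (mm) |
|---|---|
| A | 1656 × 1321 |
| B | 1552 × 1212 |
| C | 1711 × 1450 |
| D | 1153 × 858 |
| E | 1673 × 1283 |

Target 4:3 ≈ 1.333.
A: 1.254 (Δ0.079)  B: 1.281 (Δ0.052)  C: 1.180 (Δ0.153)  D: 1.344 (Δ0.011)  E: 1.304 (Δ0.029)

D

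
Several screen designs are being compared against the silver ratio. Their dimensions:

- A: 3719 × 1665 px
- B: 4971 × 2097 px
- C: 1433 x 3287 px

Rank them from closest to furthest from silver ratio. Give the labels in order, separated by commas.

A: 3719/1665 ≈ 2.234 → |2.234 − 2.414| = 0.180
B: 4971/2097 ≈ 2.371 → |2.371 − 2.414| = 0.043
C: 3287/1433 ≈ 2.294 → |2.294 − 2.414| = 0.120

B, C, A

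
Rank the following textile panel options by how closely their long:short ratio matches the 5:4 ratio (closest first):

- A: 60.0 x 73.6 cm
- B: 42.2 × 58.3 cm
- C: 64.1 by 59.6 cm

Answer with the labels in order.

A, B, C

Ratios: A = 73.6 / 60.0 ≈ 1.227; B = 58.3 / 42.2 ≈ 1.382; C = 64.1 / 59.6 ≈ 1.076.
|Δ from 1.250|: A 0.023; B 0.132; C 0.174.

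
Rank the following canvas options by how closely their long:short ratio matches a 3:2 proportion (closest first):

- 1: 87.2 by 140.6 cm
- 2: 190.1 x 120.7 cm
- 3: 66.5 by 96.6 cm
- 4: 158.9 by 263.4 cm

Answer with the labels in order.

Ratios: 1 = 140.6 / 87.2 ≈ 1.612; 2 = 190.1 / 120.7 ≈ 1.575; 3 = 96.6 / 66.5 ≈ 1.453; 4 = 263.4 / 158.9 ≈ 1.658.
|Δ from 1.500|: 1 0.112; 2 0.075; 3 0.047; 4 0.158.

3, 2, 1, 4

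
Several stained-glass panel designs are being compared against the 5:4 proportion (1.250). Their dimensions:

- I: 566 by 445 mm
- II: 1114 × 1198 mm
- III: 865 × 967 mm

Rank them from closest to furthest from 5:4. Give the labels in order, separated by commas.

I: 566/445 ≈ 1.272 → |1.272 − 1.250| = 0.022
II: 1198/1114 ≈ 1.075 → |1.075 − 1.250| = 0.175
III: 967/865 ≈ 1.118 → |1.118 − 1.250| = 0.132

I, III, II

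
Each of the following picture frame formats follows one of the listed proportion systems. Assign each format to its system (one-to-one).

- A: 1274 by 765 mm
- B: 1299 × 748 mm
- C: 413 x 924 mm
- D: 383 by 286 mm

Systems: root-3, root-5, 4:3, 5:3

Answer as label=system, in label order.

A=5:3, B=root-3, C=root-5, D=4:3

Ratios: A ≈ 1.665; B ≈ 1.737; C ≈ 2.237; D ≈ 1.339.
Targets: root-3 ≈ 1.732; root-5 ≈ 2.236; 4:3 ≈ 1.333; 5:3 ≈ 1.667.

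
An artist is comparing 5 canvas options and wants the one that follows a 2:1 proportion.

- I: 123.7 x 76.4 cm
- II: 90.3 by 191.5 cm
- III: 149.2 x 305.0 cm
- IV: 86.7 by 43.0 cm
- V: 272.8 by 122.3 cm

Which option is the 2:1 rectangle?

IV

Target 2:1 ≈ 2.000.
I: 1.619 (Δ0.381)  II: 2.121 (Δ0.121)  III: 2.044 (Δ0.044)  IV: 2.016 (Δ0.016)  V: 2.231 (Δ0.231)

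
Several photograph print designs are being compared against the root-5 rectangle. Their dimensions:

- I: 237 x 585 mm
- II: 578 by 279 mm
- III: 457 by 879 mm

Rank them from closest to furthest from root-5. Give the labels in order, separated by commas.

II, I, III

I: 585/237 ≈ 2.468 → |2.468 − 2.236| = 0.232
II: 578/279 ≈ 2.072 → |2.072 − 2.236| = 0.164
III: 879/457 ≈ 1.923 → |1.923 − 2.236| = 0.313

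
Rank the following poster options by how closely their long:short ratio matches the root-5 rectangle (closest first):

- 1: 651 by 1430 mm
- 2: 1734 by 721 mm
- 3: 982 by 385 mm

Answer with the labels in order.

1, 2, 3

1: 1430/651 ≈ 2.197 → |2.197 − 2.236| = 0.039
2: 1734/721 ≈ 2.405 → |2.405 − 2.236| = 0.169
3: 982/385 ≈ 2.551 → |2.551 − 2.236| = 0.315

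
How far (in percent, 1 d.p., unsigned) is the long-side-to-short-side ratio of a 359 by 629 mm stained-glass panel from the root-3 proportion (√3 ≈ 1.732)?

Ratio = 629 / 359 ≈ 1.7521.
Ideal root-3 ≈ 1.7321. |1.7521 − 1.7321| / 1.7321 ≈ 1.15% → 1.2%.

1.2%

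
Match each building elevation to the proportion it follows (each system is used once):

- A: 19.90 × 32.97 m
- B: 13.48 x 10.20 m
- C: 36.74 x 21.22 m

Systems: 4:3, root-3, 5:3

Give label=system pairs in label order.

A=5:3, B=4:3, C=root-3

Ratios: A ≈ 1.657; B ≈ 1.322; C ≈ 1.731.
Targets: 4:3 ≈ 1.333; root-3 ≈ 1.732; 5:3 ≈ 1.667.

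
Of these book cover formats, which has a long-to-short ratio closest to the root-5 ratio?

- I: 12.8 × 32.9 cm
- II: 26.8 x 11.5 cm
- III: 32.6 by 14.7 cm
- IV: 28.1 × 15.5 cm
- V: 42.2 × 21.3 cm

Target root-5 ≈ 2.236.
I: 2.570 (Δ0.334)  II: 2.330 (Δ0.094)  III: 2.218 (Δ0.018)  IV: 1.813 (Δ0.423)  V: 1.981 (Δ0.255)

III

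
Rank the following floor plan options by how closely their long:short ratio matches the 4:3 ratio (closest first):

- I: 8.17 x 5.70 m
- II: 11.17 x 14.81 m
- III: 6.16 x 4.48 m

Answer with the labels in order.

II, III, I

Ratios: I = 8.17 / 5.70 ≈ 1.433; II = 14.81 / 11.17 ≈ 1.326; III = 6.16 / 4.48 ≈ 1.375.
|Δ from 1.333|: I 0.100; II 0.007; III 0.042.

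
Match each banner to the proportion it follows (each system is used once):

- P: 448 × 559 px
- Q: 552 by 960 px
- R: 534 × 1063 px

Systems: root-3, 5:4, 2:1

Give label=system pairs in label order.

P=5:4, Q=root-3, R=2:1

Ratios: P ≈ 1.248; Q ≈ 1.739; R ≈ 1.991.
Targets: root-3 ≈ 1.732; 5:4 ≈ 1.250; 2:1 ≈ 2.000.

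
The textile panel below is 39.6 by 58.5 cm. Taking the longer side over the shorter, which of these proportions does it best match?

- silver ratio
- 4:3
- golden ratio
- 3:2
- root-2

3:2

58.5/39.6 ≈ 1.477. Nearest candidates are 3:2 (1.500, off by 0.023) and root-2 (1.414, off by 0.063).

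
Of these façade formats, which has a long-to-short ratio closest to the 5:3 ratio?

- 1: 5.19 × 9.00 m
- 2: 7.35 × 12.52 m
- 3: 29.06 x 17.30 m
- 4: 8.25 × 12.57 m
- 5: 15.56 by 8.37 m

3

Target 5:3 ≈ 1.667.
1: 1.734 (Δ0.067)  2: 1.703 (Δ0.036)  3: 1.680 (Δ0.013)  4: 1.524 (Δ0.143)  5: 1.859 (Δ0.192)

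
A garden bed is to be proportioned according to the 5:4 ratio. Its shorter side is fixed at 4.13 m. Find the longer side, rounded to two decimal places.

5:4 = 1.25000.
Longer side = 4.13 × 1.25000 ≈ 5.1625 → 5.16 m.

5.16 m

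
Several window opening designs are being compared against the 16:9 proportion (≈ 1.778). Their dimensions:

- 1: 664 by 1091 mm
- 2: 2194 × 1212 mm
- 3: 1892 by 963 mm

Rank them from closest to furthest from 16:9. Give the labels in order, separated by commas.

2, 1, 3

Ratios: 1 = 1091 / 664 ≈ 1.643; 2 = 2194 / 1212 ≈ 1.810; 3 = 1892 / 963 ≈ 1.965.
|Δ from 1.778|: 1 0.135; 2 0.032; 3 0.187.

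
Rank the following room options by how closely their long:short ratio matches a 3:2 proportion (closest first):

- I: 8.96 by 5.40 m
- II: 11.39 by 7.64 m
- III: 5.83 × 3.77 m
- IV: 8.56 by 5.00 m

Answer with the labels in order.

II, III, I, IV

I: 8.96/5.40 ≈ 1.659 → |1.659 − 1.500| = 0.159
II: 11.39/7.64 ≈ 1.491 → |1.491 − 1.500| = 0.009
III: 5.83/3.77 ≈ 1.546 → |1.546 − 1.500| = 0.046
IV: 8.56/5.00 ≈ 1.712 → |1.712 − 1.500| = 0.212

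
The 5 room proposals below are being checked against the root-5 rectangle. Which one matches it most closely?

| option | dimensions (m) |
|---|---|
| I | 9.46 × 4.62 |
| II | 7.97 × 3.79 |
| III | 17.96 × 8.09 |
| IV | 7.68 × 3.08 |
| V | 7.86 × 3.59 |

Target root-5 ≈ 2.236.
I: 2.048 (Δ0.188)  II: 2.103 (Δ0.133)  III: 2.220 (Δ0.016)  IV: 2.494 (Δ0.258)  V: 2.189 (Δ0.047)

III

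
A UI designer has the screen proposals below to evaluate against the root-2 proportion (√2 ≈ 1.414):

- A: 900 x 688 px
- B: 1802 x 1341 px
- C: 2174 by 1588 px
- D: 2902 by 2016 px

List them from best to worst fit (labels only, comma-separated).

D, C, B, A

A: 900/688 ≈ 1.308 → |1.308 − 1.414| = 0.106
B: 1802/1341 ≈ 1.344 → |1.344 − 1.414| = 0.070
C: 2174/1588 ≈ 1.369 → |1.369 − 1.414| = 0.045
D: 2902/2016 ≈ 1.439 → |1.439 − 1.414| = 0.025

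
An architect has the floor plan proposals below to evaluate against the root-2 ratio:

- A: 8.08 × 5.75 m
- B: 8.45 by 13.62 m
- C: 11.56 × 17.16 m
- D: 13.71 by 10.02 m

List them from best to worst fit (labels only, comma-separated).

A, D, C, B

A: 8.08/5.75 ≈ 1.405 → |1.405 − 1.414| = 0.009
B: 13.62/8.45 ≈ 1.612 → |1.612 − 1.414| = 0.198
C: 17.16/11.56 ≈ 1.484 → |1.484 − 1.414| = 0.070
D: 13.71/10.02 ≈ 1.368 → |1.368 − 1.414| = 0.046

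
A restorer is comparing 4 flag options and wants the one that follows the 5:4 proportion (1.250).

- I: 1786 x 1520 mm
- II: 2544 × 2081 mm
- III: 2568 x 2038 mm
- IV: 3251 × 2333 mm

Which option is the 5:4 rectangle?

III

Ratios (long/short): I ≈ 1.175; II ≈ 1.222; III ≈ 1.260; IV ≈ 1.393.
5:4 ≈ 1.250; option III is nearest (Δ 0.010).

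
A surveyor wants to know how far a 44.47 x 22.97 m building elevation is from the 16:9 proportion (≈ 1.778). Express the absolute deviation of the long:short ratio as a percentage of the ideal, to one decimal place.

8.9%

Ratio = 44.47 / 22.97 ≈ 1.9360.
Ideal 16:9 ≈ 1.7778. |1.9360 − 1.7778| / 1.7778 ≈ 8.90% → 8.9%.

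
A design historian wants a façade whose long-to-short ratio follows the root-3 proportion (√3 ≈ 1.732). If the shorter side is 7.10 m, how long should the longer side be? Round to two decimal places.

12.30 m

root-3 ≈ 1.73205.
Longer side = 7.10 × 1.73205 ≈ 12.2976 → 12.30 m.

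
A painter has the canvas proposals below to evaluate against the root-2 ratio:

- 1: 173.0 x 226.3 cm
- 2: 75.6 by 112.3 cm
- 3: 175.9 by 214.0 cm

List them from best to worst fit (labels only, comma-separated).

1: 226.3/173.0 ≈ 1.308 → |1.308 − 1.414| = 0.106
2: 112.3/75.6 ≈ 1.485 → |1.485 − 1.414| = 0.071
3: 214.0/175.9 ≈ 1.217 → |1.217 − 1.414| = 0.197

2, 1, 3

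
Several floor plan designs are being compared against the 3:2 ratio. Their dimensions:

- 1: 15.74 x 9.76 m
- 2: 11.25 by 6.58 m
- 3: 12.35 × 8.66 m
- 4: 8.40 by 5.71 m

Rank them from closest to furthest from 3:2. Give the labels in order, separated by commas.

1: 15.74/9.76 ≈ 1.613 → |1.613 − 1.500| = 0.113
2: 11.25/6.58 ≈ 1.710 → |1.710 − 1.500| = 0.210
3: 12.35/8.66 ≈ 1.426 → |1.426 − 1.500| = 0.074
4: 8.40/5.71 ≈ 1.471 → |1.471 − 1.500| = 0.029

4, 3, 1, 2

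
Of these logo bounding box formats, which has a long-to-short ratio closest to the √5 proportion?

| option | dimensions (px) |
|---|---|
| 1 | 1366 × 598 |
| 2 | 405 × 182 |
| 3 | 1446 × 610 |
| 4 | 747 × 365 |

2

Ratios (long/short): 1 ≈ 2.284; 2 ≈ 2.225; 3 ≈ 2.370; 4 ≈ 2.047.
root-5 ≈ 2.236; option 2 is nearest (Δ 0.011).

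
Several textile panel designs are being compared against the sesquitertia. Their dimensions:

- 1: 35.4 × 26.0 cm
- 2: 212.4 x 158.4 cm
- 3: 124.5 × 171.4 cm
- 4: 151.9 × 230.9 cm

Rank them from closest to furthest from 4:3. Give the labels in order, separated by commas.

2, 1, 3, 4

1: 35.4/26.0 ≈ 1.362 → |1.362 − 1.333| = 0.029
2: 212.4/158.4 ≈ 1.341 → |1.341 − 1.333| = 0.008
3: 171.4/124.5 ≈ 1.377 → |1.377 − 1.333| = 0.044
4: 230.9/151.9 ≈ 1.520 → |1.520 − 1.333| = 0.187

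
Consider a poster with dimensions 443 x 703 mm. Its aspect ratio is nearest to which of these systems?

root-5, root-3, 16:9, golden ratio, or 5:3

703/443 ≈ 1.587. Nearest candidates are golden ratio (1.618, off by 0.031) and 5:3 (1.667, off by 0.080).

golden ratio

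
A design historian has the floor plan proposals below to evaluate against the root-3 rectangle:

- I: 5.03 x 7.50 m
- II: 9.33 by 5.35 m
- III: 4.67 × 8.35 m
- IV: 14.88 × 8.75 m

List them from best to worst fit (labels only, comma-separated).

I: 7.50/5.03 ≈ 1.491 → |1.491 − 1.732| = 0.241
II: 9.33/5.35 ≈ 1.744 → |1.744 − 1.732| = 0.012
III: 8.35/4.67 ≈ 1.788 → |1.788 − 1.732| = 0.056
IV: 14.88/8.75 ≈ 1.701 → |1.701 − 1.732| = 0.031

II, IV, III, I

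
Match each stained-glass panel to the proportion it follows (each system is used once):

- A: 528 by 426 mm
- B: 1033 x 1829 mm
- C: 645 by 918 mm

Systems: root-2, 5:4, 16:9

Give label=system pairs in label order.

A=5:4, B=16:9, C=root-2

A = 528/426 ≈ 1.239 → 5:4 (1.250)
B = 1829/1033 ≈ 1.771 → 16:9 (1.778)
C = 918/645 ≈ 1.423 → root-2 (1.414)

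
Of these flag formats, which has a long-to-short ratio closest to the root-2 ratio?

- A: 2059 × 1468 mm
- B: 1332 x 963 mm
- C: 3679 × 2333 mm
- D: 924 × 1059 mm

Ratios (long/short): A ≈ 1.403; B ≈ 1.383; C ≈ 1.577; D ≈ 1.146.
root-2 ≈ 1.414; option A is nearest (Δ 0.011).

A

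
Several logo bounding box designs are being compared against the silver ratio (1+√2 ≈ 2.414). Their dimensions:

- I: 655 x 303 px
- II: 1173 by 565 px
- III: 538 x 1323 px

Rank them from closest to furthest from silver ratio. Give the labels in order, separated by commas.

III, I, II

I: 655/303 ≈ 2.162 → |2.162 − 2.414| = 0.252
II: 1173/565 ≈ 2.076 → |2.076 − 2.414| = 0.338
III: 1323/538 ≈ 2.459 → |2.459 − 2.414| = 0.045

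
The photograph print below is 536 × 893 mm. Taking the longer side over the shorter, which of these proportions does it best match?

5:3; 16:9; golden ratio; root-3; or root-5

893/536 ≈ 1.666. Nearest candidates are 5:3 (1.667, off by 0.001) and golden ratio (1.618, off by 0.048).

5:3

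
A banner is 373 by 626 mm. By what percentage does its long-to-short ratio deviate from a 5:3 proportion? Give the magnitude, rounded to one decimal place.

0.7%

Ratio = 626 / 373 ≈ 1.6783.
Ideal 5:3 ≈ 1.6667. |1.6783 − 1.6667| / 1.6667 ≈ 0.70% → 0.7%.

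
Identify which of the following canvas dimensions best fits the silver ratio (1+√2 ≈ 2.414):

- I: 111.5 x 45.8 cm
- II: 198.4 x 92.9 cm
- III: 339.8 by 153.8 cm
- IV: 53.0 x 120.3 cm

I

Ratios (long/short): I ≈ 2.434; II ≈ 2.136; III ≈ 2.209; IV ≈ 2.270.
silver ratio ≈ 2.414; option I is nearest (Δ 0.020).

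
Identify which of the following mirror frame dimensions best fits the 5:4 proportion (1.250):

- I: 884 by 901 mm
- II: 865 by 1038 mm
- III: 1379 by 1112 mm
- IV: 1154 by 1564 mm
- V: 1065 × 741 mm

Ratios (long/short): I ≈ 1.019; II ≈ 1.200; III ≈ 1.240; IV ≈ 1.355; V ≈ 1.437.
5:4 ≈ 1.250; option III is nearest (Δ 0.010).

III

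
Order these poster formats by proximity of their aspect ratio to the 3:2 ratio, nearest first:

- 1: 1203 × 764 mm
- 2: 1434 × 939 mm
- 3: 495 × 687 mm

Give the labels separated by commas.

2, 1, 3

1: 1203/764 ≈ 1.575 → |1.575 − 1.500| = 0.075
2: 1434/939 ≈ 1.527 → |1.527 − 1.500| = 0.027
3: 687/495 ≈ 1.388 → |1.388 − 1.500| = 0.112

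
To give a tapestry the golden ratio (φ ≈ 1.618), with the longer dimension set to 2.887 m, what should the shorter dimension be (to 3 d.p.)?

1.784 m

golden ratio ≈ 1.61803.
Shorter side = 2.887 ÷ 1.61803 ≈ 1.78427 → 1.784 m.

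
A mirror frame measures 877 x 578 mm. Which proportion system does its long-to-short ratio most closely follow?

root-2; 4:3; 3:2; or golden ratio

3:2

877/578 ≈ 1.517. Nearest candidates are 3:2 (1.500, off by 0.017) and golden ratio (1.618, off by 0.101).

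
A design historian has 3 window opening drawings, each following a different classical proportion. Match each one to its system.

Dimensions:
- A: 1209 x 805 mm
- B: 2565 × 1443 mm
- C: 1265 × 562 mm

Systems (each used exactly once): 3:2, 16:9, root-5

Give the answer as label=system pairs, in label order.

A=3:2, B=16:9, C=root-5

A = 1209/805 ≈ 1.502 → 3:2 (1.500)
B = 2565/1443 ≈ 1.778 → 16:9 (1.778)
C = 1265/562 ≈ 2.251 → root-5 (2.236)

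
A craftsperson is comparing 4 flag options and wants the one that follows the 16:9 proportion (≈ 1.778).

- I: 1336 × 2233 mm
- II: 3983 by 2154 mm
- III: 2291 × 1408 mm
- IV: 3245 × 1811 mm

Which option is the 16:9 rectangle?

IV

Ratios (long/short): I ≈ 1.671; II ≈ 1.849; III ≈ 1.627; IV ≈ 1.792.
16:9 ≈ 1.778; option IV is nearest (Δ 0.014).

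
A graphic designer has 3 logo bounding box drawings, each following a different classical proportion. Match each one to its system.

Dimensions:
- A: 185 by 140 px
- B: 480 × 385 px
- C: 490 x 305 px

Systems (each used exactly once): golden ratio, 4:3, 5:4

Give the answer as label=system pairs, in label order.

A=4:3, B=5:4, C=golden ratio

A = 185/140 ≈ 1.321 → 4:3 (1.333)
B = 480/385 ≈ 1.247 → 5:4 (1.250)
C = 490/305 ≈ 1.607 → golden ratio (1.618)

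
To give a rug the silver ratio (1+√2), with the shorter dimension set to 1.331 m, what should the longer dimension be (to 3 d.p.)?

3.213 m

silver ratio ≈ 2.41421.
Longer side = 1.331 × 2.41421 ≈ 3.21331 → 3.213 m.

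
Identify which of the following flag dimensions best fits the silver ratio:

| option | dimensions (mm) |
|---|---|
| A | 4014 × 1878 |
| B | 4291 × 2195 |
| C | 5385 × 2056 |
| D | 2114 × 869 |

D

Ratios (long/short): A ≈ 2.137; B ≈ 1.955; C ≈ 2.619; D ≈ 2.433.
silver ratio ≈ 2.414; option D is nearest (Δ 0.019).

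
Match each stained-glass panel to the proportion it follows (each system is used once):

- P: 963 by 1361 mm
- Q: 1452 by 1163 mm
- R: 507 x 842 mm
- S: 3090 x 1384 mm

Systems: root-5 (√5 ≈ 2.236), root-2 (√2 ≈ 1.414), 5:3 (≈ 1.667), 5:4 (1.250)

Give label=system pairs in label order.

P = 1361/963 ≈ 1.413 → root-2 (1.414)
Q = 1452/1163 ≈ 1.248 → 5:4 (1.250)
R = 842/507 ≈ 1.661 → 5:3 (1.667)
S = 3090/1384 ≈ 2.233 → root-5 (2.236)

P=root-2, Q=5:4, R=5:3, S=root-5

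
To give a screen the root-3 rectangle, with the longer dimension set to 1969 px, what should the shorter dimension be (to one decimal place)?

root-3 ≈ 1.73205.
Shorter side = 1969 ÷ 1.73205 ≈ 1136.803 → 1136.8 px.

1136.8 px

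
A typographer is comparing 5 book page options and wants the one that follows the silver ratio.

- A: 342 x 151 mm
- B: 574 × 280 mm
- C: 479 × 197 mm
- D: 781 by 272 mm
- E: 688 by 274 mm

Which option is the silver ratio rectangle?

C

Ratios (long/short): A ≈ 2.265; B ≈ 2.050; C ≈ 2.431; D ≈ 2.871; E ≈ 2.511.
silver ratio ≈ 2.414; option C is nearest (Δ 0.017).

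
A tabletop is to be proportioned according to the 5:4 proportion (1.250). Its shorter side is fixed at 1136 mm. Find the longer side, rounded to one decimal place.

5:4 = 1.25000.
Longer side = 1136 × 1.25000 ≈ 1420.000 → 1420.0 mm.

1420.0 mm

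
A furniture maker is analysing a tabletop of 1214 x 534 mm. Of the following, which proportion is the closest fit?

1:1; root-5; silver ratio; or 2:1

Ratio = 1214 / 534 ≈ 2.273.
Distances: 1:1 1.000 (Δ 1.273); root-5 2.236 (Δ 0.037); silver ratio 2.414 (Δ 0.141); 2:1 2.000 (Δ 0.273).

root-5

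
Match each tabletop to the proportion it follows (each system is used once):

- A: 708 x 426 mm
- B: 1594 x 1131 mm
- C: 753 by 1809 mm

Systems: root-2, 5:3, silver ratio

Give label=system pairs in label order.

A = 708/426 ≈ 1.662 → 5:3 (1.667)
B = 1594/1131 ≈ 1.409 → root-2 (1.414)
C = 1809/753 ≈ 2.402 → silver ratio (2.414)

A=5:3, B=root-2, C=silver ratio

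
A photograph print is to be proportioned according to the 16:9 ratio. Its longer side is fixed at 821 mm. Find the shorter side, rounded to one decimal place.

16:9 ≈ 1.77778.
Shorter side = 821 ÷ 1.77778 ≈ 461.812 → 461.8 mm.

461.8 mm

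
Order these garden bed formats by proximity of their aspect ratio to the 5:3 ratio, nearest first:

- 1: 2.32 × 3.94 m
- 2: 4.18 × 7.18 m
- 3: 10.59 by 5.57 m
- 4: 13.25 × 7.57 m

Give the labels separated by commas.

1, 2, 4, 3

Ratios: 1 = 3.94 / 2.32 ≈ 1.698; 2 = 7.18 / 4.18 ≈ 1.718; 3 = 10.59 / 5.57 ≈ 1.901; 4 = 13.25 / 7.57 ≈ 1.750.
|Δ from 1.667|: 1 0.031; 2 0.051; 3 0.234; 4 0.083.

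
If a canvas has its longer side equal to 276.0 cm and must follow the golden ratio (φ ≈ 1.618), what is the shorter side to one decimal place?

170.6 cm

golden ratio ≈ 1.61803.
Shorter side = 276.0 ÷ 1.61803 ≈ 170.578 → 170.6 cm.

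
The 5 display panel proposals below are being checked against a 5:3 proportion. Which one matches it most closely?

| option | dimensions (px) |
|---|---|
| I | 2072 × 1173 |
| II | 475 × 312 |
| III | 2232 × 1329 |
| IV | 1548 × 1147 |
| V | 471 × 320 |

III

Ratios (long/short): I ≈ 1.766; II ≈ 1.522; III ≈ 1.679; IV ≈ 1.350; V ≈ 1.472.
5:3 ≈ 1.667; option III is nearest (Δ 0.012).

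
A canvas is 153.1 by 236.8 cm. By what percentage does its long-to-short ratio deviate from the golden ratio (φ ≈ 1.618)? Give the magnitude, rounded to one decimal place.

Ratio = 236.8 / 153.1 ≈ 1.5467.
Ideal golden ratio ≈ 1.6180. |1.5467 − 1.6180| / 1.6180 ≈ 4.41% → 4.4%.

4.4%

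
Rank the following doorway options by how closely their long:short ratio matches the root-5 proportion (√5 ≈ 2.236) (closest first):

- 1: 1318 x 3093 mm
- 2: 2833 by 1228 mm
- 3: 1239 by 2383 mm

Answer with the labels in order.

1: 3093/1318 ≈ 2.347 → |2.347 − 2.236| = 0.111
2: 2833/1228 ≈ 2.307 → |2.307 − 2.236| = 0.071
3: 2383/1239 ≈ 1.923 → |1.923 − 2.236| = 0.313

2, 1, 3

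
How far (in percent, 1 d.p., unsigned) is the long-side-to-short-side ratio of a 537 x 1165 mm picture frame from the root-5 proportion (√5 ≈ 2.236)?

Ratio = 1165 / 537 ≈ 2.1695.
Ideal root-5 ≈ 2.2361. |2.1695 − 2.2361| / 2.2361 ≈ 2.98% → 3.0%.

3.0%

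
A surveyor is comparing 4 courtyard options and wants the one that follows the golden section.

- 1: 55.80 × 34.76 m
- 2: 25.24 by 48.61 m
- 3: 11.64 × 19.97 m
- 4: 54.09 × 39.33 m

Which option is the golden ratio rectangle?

1

Ratios (long/short): 1 ≈ 1.605; 2 ≈ 1.926; 3 ≈ 1.716; 4 ≈ 1.375.
golden ratio ≈ 1.618; option 1 is nearest (Δ 0.013).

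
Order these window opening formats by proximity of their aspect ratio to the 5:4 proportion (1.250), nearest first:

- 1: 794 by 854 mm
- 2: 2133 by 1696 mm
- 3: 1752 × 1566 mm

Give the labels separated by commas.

2, 3, 1

1: 854/794 ≈ 1.076 → |1.076 − 1.250| = 0.174
2: 2133/1696 ≈ 1.258 → |1.258 − 1.250| = 0.008
3: 1752/1566 ≈ 1.119 → |1.119 − 1.250| = 0.131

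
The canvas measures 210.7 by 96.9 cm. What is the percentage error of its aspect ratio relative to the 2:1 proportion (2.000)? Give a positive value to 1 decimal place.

8.7%

Ratio = 210.7 / 96.9 ≈ 2.1744.
Ideal 2:1 = 2.0000. |2.1744 − 2.0000| / 2.0000 ≈ 8.72% → 8.7%.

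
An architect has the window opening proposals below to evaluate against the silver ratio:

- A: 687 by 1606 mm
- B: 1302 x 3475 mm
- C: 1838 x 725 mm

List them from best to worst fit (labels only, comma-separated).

A: 1606/687 ≈ 2.338 → |2.338 − 2.414| = 0.076
B: 3475/1302 ≈ 2.669 → |2.669 − 2.414| = 0.255
C: 1838/725 ≈ 2.535 → |2.535 − 2.414| = 0.121

A, C, B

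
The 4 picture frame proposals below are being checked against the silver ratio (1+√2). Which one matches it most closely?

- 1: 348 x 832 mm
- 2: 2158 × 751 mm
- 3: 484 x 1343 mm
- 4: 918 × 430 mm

Target silver ratio ≈ 2.414.
1: 2.391 (Δ0.023)  2: 2.874 (Δ0.460)  3: 2.775 (Δ0.361)  4: 2.135 (Δ0.279)

1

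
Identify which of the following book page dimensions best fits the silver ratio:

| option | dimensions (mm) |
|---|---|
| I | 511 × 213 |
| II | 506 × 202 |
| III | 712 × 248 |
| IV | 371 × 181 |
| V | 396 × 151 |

Ratios (long/short): I ≈ 2.399; II ≈ 2.505; III ≈ 2.871; IV ≈ 2.050; V ≈ 2.623.
silver ratio ≈ 2.414; option I is nearest (Δ 0.015).

I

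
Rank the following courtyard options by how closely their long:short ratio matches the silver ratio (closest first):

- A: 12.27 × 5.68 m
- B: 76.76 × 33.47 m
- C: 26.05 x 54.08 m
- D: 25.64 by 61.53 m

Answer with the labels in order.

A: 12.27/5.68 ≈ 2.160 → |2.160 − 2.414| = 0.254
B: 76.76/33.47 ≈ 2.293 → |2.293 − 2.414| = 0.121
C: 54.08/26.05 ≈ 2.076 → |2.076 − 2.414| = 0.338
D: 61.53/25.64 ≈ 2.400 → |2.400 − 2.414| = 0.014

D, B, A, C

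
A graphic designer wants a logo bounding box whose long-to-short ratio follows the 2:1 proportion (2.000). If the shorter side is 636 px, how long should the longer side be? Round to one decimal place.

1272.0 px

2:1 = 2.00000.
Longer side = 636 × 2.00000 ≈ 1272.000 → 1272.0 px.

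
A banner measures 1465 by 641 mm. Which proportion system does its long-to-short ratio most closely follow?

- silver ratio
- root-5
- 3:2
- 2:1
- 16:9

Ratio = 1465 / 641 ≈ 2.285.
Distances: silver ratio 2.414 (Δ 0.129); root-5 2.236 (Δ 0.049); 3:2 1.500 (Δ 0.785); 2:1 2.000 (Δ 0.285); 16:9 1.778 (Δ 0.507).

root-5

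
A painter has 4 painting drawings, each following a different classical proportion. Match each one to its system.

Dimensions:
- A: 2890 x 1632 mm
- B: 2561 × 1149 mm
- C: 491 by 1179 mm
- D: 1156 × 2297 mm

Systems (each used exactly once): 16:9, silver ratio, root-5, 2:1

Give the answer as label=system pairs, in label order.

Ratios: A ≈ 1.771; B ≈ 2.229; C ≈ 2.401; D ≈ 1.987.
Targets: 16:9 ≈ 1.778; silver ratio ≈ 2.414; root-5 ≈ 2.236; 2:1 ≈ 2.000.

A=16:9, B=root-5, C=silver ratio, D=2:1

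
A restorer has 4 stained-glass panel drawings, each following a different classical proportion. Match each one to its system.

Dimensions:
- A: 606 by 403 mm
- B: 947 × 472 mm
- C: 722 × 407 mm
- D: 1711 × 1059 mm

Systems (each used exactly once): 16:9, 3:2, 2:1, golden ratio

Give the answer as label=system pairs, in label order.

Ratios: A ≈ 1.504; B ≈ 2.006; C ≈ 1.774; D ≈ 1.616.
Targets: 16:9 ≈ 1.778; 3:2 ≈ 1.500; 2:1 ≈ 2.000; golden ratio ≈ 1.618.

A=3:2, B=2:1, C=16:9, D=golden ratio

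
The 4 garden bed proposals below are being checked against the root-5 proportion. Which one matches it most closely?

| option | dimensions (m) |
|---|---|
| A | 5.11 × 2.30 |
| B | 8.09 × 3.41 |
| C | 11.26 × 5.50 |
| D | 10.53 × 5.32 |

A

Target root-5 ≈ 2.236.
A: 2.222 (Δ0.014)  B: 2.372 (Δ0.136)  C: 2.047 (Δ0.189)  D: 1.979 (Δ0.257)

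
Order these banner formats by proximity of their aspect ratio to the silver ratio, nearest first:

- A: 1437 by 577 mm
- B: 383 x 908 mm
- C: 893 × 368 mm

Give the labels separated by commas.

A: 1437/577 ≈ 2.490 → |2.490 − 2.414| = 0.076
B: 908/383 ≈ 2.371 → |2.371 − 2.414| = 0.043
C: 893/368 ≈ 2.427 → |2.427 − 2.414| = 0.013

C, B, A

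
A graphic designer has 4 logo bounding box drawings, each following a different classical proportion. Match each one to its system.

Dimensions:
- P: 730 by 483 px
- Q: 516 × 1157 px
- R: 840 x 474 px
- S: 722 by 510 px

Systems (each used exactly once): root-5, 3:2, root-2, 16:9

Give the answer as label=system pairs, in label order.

Ratios: P ≈ 1.511; Q ≈ 2.242; R ≈ 1.772; S ≈ 1.416.
Targets: root-5 ≈ 2.236; 3:2 ≈ 1.500; root-2 ≈ 1.414; 16:9 ≈ 1.778.

P=3:2, Q=root-5, R=16:9, S=root-2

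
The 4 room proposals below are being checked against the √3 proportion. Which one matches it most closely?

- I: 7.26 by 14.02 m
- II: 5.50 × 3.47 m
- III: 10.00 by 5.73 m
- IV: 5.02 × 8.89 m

Ratios (long/short): I ≈ 1.931; II ≈ 1.585; III ≈ 1.745; IV ≈ 1.771.
root-3 ≈ 1.732; option III is nearest (Δ 0.013).

III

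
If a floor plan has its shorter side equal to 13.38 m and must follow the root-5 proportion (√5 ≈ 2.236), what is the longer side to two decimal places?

root-5 ≈ 2.23607.
Longer side = 13.38 × 2.23607 ≈ 29.9186 → 29.92 m.

29.92 m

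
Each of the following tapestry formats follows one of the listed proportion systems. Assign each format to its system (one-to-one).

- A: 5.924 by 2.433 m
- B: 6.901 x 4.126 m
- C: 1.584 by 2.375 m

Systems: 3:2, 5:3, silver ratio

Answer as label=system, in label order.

A=silver ratio, B=5:3, C=3:2

A = 5.924/2.433 ≈ 2.435 → silver ratio (2.414)
B = 6.901/4.126 ≈ 1.673 → 5:3 (1.667)
C = 2.375/1.584 ≈ 1.499 → 3:2 (1.500)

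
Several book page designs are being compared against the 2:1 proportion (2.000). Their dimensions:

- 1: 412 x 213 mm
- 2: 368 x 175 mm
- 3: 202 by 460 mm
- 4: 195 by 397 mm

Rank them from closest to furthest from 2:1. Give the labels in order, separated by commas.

4, 1, 2, 3

1: 412/213 ≈ 1.934 → |1.934 − 2.000| = 0.066
2: 368/175 ≈ 2.103 → |2.103 − 2.000| = 0.103
3: 460/202 ≈ 2.277 → |2.277 − 2.000| = 0.277
4: 397/195 ≈ 2.036 → |2.036 − 2.000| = 0.036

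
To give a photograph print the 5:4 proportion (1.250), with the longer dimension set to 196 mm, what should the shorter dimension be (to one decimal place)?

5:4 = 1.25000.
Shorter side = 196 ÷ 1.25000 ≈ 156.800 → 156.8 mm.

156.8 mm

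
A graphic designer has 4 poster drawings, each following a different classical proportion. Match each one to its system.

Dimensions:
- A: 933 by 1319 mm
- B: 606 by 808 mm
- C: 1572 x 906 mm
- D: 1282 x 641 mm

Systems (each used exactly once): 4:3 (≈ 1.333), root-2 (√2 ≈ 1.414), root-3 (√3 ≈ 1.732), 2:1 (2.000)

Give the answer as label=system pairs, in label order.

A = 1319/933 ≈ 1.414 → root-2 (1.414)
B = 808/606 ≈ 1.333 → 4:3 (1.333)
C = 1572/906 ≈ 1.735 → root-3 (1.732)
D = 1282/641 ≈ 2.000 → 2:1 (2.000)

A=root-2, B=4:3, C=root-3, D=2:1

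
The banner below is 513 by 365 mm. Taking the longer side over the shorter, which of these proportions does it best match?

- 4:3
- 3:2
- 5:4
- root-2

Ratio = 513 / 365 ≈ 1.405.
Distances: 4:3 1.333 (Δ 0.072); 3:2 1.500 (Δ 0.095); 5:4 1.250 (Δ 0.155); root-2 1.414 (Δ 0.009).

root-2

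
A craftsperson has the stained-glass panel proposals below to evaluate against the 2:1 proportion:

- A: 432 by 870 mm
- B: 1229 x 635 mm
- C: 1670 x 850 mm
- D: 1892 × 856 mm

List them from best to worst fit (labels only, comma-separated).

A, C, B, D

Ratios: A = 870 / 432 ≈ 2.014; B = 1229 / 635 ≈ 1.935; C = 1670 / 850 ≈ 1.965; D = 1892 / 856 ≈ 2.210.
|Δ from 2.000|: A 0.014; B 0.065; C 0.035; D 0.210.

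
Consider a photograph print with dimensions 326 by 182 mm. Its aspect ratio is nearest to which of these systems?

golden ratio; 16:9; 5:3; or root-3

Ratio = 326 / 182 ≈ 1.791.
Distances: golden ratio 1.618 (Δ 0.173); 16:9 1.778 (Δ 0.013); 5:3 1.667 (Δ 0.124); root-3 1.732 (Δ 0.059).

16:9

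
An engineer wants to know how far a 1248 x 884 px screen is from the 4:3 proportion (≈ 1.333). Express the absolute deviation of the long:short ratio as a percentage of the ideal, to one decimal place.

Ratio = 1248 / 884 ≈ 1.4118.
Ideal 4:3 ≈ 1.3333. |1.4118 − 1.3333| / 1.3333 ≈ 5.89% → 5.9%.

5.9%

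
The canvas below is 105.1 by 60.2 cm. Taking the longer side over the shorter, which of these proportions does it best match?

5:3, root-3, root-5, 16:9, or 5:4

Ratio = 105.1 / 60.2 ≈ 1.746.
Distances: 5:3 1.667 (Δ 0.079); root-3 1.732 (Δ 0.014); root-5 2.236 (Δ 0.490); 16:9 1.778 (Δ 0.032); 5:4 1.250 (Δ 0.496).

root-3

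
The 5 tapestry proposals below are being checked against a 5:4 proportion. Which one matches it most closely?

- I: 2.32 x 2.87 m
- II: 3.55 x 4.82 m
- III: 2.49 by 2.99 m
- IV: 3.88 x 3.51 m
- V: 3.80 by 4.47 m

I

Target 5:4 ≈ 1.250.
I: 1.237 (Δ0.013)  II: 1.358 (Δ0.108)  III: 1.201 (Δ0.049)  IV: 1.105 (Δ0.145)  V: 1.176 (Δ0.074)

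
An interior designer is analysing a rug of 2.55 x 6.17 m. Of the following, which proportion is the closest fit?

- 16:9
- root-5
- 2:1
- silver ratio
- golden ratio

silver ratio

6.17/2.55 ≈ 2.420. Nearest candidates are silver ratio (2.414, off by 0.006) and root-5 (2.236, off by 0.184).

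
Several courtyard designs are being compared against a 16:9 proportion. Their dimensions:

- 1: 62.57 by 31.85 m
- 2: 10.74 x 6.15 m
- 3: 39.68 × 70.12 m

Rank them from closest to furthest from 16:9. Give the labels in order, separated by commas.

1: 62.57/31.85 ≈ 1.965 → |1.965 − 1.778| = 0.187
2: 10.74/6.15 ≈ 1.746 → |1.746 − 1.778| = 0.032
3: 70.12/39.68 ≈ 1.767 → |1.767 − 1.778| = 0.011

3, 2, 1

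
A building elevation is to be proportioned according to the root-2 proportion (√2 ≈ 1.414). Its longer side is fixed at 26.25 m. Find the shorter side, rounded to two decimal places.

root-2 ≈ 1.41421.
Shorter side = 26.25 ÷ 1.41421 ≈ 18.5616 → 18.56 m.

18.56 m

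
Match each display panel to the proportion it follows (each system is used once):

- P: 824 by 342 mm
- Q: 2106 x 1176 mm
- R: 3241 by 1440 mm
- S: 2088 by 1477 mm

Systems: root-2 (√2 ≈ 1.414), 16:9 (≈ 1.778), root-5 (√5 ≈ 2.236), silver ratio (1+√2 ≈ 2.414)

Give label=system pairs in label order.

P=silver ratio, Q=16:9, R=root-5, S=root-2

P = 824/342 ≈ 2.409 → silver ratio (2.414)
Q = 2106/1176 ≈ 1.791 → 16:9 (1.778)
R = 3241/1440 ≈ 2.251 → root-5 (2.236)
S = 2088/1477 ≈ 1.414 → root-2 (1.414)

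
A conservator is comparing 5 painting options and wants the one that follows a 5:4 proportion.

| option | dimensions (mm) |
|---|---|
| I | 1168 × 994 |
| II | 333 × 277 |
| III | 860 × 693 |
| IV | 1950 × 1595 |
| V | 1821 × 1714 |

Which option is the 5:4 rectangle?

III

Target 5:4 ≈ 1.250.
I: 1.175 (Δ0.075)  II: 1.202 (Δ0.048)  III: 1.241 (Δ0.009)  IV: 1.223 (Δ0.027)  V: 1.062 (Δ0.188)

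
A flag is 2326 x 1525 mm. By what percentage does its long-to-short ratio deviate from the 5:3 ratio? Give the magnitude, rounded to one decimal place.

8.5%

Ratio = 2326 / 1525 ≈ 1.5252.
Ideal 5:3 ≈ 1.6667. |1.5252 − 1.6667| / 1.6667 ≈ 8.49% → 8.5%.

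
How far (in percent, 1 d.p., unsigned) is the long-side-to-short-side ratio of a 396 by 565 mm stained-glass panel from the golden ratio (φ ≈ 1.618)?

11.8%

Ratio = 565 / 396 ≈ 1.4268.
Ideal golden ratio ≈ 1.6180. |1.4268 − 1.6180| / 1.6180 ≈ 11.82% → 11.8%.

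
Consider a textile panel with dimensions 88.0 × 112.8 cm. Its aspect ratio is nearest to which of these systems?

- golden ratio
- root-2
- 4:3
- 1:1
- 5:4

5:4

Ratio = 112.8 / 88.0 ≈ 1.282.
Distances: golden ratio 1.618 (Δ 0.336); root-2 1.414 (Δ 0.132); 4:3 1.333 (Δ 0.051); 1:1 1.000 (Δ 0.282); 5:4 1.250 (Δ 0.032).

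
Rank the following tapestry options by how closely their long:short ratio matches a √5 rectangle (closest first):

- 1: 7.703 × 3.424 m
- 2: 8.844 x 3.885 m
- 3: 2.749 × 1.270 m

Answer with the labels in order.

1, 2, 3

1: 7.703/3.424 ≈ 2.250 → |2.250 − 2.236| = 0.014
2: 8.844/3.885 ≈ 2.276 → |2.276 − 2.236| = 0.040
3: 2.749/1.270 ≈ 2.165 → |2.165 − 2.236| = 0.071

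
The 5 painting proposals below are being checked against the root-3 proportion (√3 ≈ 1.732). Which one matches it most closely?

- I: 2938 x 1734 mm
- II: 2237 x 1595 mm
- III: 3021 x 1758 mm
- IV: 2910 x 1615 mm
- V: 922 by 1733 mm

III

Ratios (long/short): I ≈ 1.694; II ≈ 1.403; III ≈ 1.718; IV ≈ 1.802; V ≈ 1.880.
root-3 ≈ 1.732; option III is nearest (Δ 0.014).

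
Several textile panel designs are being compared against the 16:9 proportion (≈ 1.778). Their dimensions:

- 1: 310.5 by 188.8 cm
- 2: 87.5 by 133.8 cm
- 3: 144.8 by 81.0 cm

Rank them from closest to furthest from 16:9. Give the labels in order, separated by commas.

1: 310.5/188.8 ≈ 1.645 → |1.645 − 1.778| = 0.133
2: 133.8/87.5 ≈ 1.529 → |1.529 − 1.778| = 0.249
3: 144.8/81.0 ≈ 1.788 → |1.788 − 1.778| = 0.010

3, 1, 2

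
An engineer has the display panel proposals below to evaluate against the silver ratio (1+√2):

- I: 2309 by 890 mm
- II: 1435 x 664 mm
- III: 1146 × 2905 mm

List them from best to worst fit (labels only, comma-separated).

III, I, II

Ratios: I = 2309 / 890 ≈ 2.594; II = 1435 / 664 ≈ 2.161; III = 2905 / 1146 ≈ 2.535.
|Δ from 2.414|: I 0.180; II 0.253; III 0.121.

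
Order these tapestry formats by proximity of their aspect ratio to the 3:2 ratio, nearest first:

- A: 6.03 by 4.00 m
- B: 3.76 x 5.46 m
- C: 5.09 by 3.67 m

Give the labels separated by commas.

A, B, C

A: 6.03/4.00 ≈ 1.508 → |1.508 − 1.500| = 0.008
B: 5.46/3.76 ≈ 1.452 → |1.452 − 1.500| = 0.048
C: 5.09/3.67 ≈ 1.387 → |1.387 − 1.500| = 0.113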